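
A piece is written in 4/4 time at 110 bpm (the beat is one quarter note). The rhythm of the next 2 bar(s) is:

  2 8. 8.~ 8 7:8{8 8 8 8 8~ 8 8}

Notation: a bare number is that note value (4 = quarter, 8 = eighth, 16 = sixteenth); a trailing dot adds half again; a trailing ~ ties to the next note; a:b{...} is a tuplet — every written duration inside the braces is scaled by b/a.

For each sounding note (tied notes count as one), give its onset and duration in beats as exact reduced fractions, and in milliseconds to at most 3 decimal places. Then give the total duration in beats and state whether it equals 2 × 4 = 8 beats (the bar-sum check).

1) 0.0ms=0b +1090.909ms=2b
2) 1090.909ms=2b +409.091ms=3/4b
3) 1500.0ms=11/4b +681.818ms=5/4b
4) 2181.818ms=4b +311.688ms=4/7b
5) 2493.506ms=32/7b +311.688ms=4/7b
6) 2805.195ms=36/7b +311.688ms=4/7b
7) 3116.883ms=40/7b +311.688ms=4/7b
8) 3428.571ms=44/7b +623.377ms=8/7b
9) 4051.948ms=52/7b +311.688ms=4/7b
Σ=8b of 8 (110bpm 4/4) — PASS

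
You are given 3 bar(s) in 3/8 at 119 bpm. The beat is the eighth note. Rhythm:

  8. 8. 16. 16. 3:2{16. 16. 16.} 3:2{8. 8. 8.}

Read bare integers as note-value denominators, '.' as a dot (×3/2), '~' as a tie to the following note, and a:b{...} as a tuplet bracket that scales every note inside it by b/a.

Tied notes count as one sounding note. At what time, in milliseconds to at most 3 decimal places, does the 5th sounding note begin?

1. 0.0ms @ 0 + 756.303ms (3/2)
2. 756.303ms @ 3/2 + 756.303ms (3/2)
3. 1512.605ms @ 3 + 378.151ms (3/4)
4. 1890.756ms @ 15/4 + 378.151ms (3/4)
5. 2268.908ms @ 9/2 + 252.101ms (1/2)
6. 2521.008ms @ 5 + 252.101ms (1/2)
7. 2773.109ms @ 11/2 + 252.101ms (1/2)
8. 3025.21ms @ 6 + 504.202ms (1)
9. 3529.412ms @ 7 + 504.202ms (1)
10. 4033.613ms @ 8 + 504.202ms (1)

note 5 onset = 9/2b = 2268.908ms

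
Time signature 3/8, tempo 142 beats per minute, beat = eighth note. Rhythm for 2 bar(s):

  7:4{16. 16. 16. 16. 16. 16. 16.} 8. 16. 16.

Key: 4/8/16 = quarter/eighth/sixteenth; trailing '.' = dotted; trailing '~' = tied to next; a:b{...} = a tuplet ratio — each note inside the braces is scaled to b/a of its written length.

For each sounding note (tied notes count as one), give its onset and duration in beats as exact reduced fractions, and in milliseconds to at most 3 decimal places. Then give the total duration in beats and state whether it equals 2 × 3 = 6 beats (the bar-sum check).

1) 0.0ms=0b +181.087ms=3/7b
2) 181.087ms=3/7b +181.087ms=3/7b
3) 362.173ms=6/7b +181.087ms=3/7b
4) 543.26ms=9/7b +181.087ms=3/7b
5) 724.346ms=12/7b +181.087ms=3/7b
6) 905.433ms=15/7b +181.087ms=3/7b
7) 1086.519ms=18/7b +181.087ms=3/7b
8) 1267.606ms=3b +633.803ms=3/2b
9) 1901.408ms=9/2b +316.901ms=3/4b
10) 2218.31ms=21/4b +316.901ms=3/4b
Σ=6b of 6 (142bpm 3/8) — PASS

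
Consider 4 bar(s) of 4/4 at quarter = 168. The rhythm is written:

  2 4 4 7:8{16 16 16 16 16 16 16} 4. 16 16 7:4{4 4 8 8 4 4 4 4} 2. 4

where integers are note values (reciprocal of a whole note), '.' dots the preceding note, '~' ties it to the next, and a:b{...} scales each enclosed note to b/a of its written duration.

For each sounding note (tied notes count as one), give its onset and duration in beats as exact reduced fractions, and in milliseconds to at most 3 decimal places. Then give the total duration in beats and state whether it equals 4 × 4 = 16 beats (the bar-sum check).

1) 0.0ms=0b +714.286ms=2b
2) 714.286ms=2b +357.143ms=1b
3) 1071.429ms=3b +357.143ms=1b
4) 1428.571ms=4b +102.041ms=2/7b
5) 1530.612ms=30/7b +102.041ms=2/7b
6) 1632.653ms=32/7b +102.041ms=2/7b
7) 1734.694ms=34/7b +102.041ms=2/7b
8) 1836.735ms=36/7b +102.041ms=2/7b
9) 1938.776ms=38/7b +102.041ms=2/7b
10) 2040.816ms=40/7b +102.041ms=2/7b
11) 2142.857ms=6b +535.714ms=3/2b
12) 2678.571ms=15/2b +89.286ms=1/4b
13) 2767.857ms=31/4b +89.286ms=1/4b
14) 2857.143ms=8b +204.082ms=4/7b
15) 3061.224ms=60/7b +204.082ms=4/7b
16) 3265.306ms=64/7b +102.041ms=2/7b
17) 3367.347ms=66/7b +102.041ms=2/7b
18) 3469.388ms=68/7b +204.082ms=4/7b
19) 3673.469ms=72/7b +204.082ms=4/7b
20) 3877.551ms=76/7b +204.082ms=4/7b
21) 4081.633ms=80/7b +204.082ms=4/7b
22) 4285.714ms=12b +1071.429ms=3b
23) 5357.143ms=15b +357.143ms=1b
Σ=16b of 16 (168bpm 4/4) — PASS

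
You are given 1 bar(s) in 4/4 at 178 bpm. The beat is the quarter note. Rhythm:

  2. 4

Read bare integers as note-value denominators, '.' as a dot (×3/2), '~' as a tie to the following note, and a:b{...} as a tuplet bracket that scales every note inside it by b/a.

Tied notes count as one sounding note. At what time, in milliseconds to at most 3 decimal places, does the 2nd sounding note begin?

note 2 onset = 3b = 1011.236ms

1. 0.0ms @ 0 + 1011.236ms (3)
2. 1011.236ms @ 3 + 337.079ms (1)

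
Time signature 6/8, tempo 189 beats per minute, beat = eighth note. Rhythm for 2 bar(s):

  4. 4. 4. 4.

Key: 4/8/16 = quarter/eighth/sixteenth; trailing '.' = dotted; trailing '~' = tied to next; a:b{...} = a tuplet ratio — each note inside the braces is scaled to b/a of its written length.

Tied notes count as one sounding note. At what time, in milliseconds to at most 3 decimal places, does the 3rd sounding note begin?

1. 0.0ms @ 0 + 952.381ms (3)
2. 952.381ms @ 3 + 952.381ms (3)
3. 1904.762ms @ 6 + 952.381ms (3)
4. 2857.143ms @ 9 + 952.381ms (3)

note 3 onset = 6b = 1904.762ms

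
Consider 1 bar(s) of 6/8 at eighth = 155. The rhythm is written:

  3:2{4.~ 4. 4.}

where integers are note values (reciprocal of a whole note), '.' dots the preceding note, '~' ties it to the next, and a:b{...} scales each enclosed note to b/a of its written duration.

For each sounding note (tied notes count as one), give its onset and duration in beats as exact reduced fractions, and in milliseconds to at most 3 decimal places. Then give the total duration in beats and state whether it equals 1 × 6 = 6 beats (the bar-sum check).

1) 0.0ms=0b +1548.387ms=4b
2) 1548.387ms=4b +774.194ms=2b
Σ=6b of 6 (155bpm 6/8) — PASS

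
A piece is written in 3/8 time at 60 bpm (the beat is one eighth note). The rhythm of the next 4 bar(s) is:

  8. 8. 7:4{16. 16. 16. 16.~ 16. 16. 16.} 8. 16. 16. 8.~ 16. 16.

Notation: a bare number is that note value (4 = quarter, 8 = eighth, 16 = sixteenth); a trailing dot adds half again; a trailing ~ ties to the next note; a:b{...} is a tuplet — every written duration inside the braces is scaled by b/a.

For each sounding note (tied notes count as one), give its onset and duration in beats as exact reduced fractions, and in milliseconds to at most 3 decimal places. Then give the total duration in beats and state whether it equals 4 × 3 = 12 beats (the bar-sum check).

1) 0.0ms=0b +1500.0ms=3/2b
2) 1500.0ms=3/2b +1500.0ms=3/2b
3) 3000.0ms=3b +428.571ms=3/7b
4) 3428.571ms=24/7b +428.571ms=3/7b
5) 3857.143ms=27/7b +428.571ms=3/7b
6) 4285.714ms=30/7b +857.143ms=6/7b
7) 5142.857ms=36/7b +428.571ms=3/7b
8) 5571.429ms=39/7b +428.571ms=3/7b
9) 6000.0ms=6b +1500.0ms=3/2b
10) 7500.0ms=15/2b +750.0ms=3/4b
11) 8250.0ms=33/4b +750.0ms=3/4b
12) 9000.0ms=9b +2250.0ms=9/4b
13) 11250.0ms=45/4b +750.0ms=3/4b
Σ=12b of 12 (60bpm 3/8) — PASS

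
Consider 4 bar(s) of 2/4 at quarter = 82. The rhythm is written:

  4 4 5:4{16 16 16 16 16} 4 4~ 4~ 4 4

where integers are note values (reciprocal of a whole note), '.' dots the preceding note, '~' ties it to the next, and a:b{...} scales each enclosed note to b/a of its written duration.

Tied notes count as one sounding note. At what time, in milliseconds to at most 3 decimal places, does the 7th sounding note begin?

note 7 onset = 14/5b = 2048.78ms

1. 0.0ms @ 0 + 731.707ms (1)
2. 731.707ms @ 1 + 731.707ms (1)
3. 1463.415ms @ 2 + 146.341ms (1/5)
4. 1609.756ms @ 11/5 + 146.341ms (1/5)
5. 1756.098ms @ 12/5 + 146.341ms (1/5)
6. 1902.439ms @ 13/5 + 146.341ms (1/5)
7. 2048.78ms @ 14/5 + 146.341ms (1/5)
8. 2195.122ms @ 3 + 731.707ms (1)
9. 2926.829ms @ 4 + 2195.122ms (3)
10. 5121.951ms @ 7 + 731.707ms (1)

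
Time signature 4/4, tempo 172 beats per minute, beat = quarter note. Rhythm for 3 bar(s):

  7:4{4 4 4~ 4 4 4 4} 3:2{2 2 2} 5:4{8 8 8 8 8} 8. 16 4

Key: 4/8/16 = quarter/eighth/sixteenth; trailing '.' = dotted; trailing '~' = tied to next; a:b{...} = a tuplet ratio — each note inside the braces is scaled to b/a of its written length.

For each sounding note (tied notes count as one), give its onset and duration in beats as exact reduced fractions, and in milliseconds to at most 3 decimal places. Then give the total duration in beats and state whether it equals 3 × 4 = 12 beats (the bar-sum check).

1) 0.0ms=0b +199.336ms=4/7b
2) 199.336ms=4/7b +199.336ms=4/7b
3) 398.671ms=8/7b +398.671ms=8/7b
4) 797.342ms=16/7b +199.336ms=4/7b
5) 996.678ms=20/7b +199.336ms=4/7b
6) 1196.013ms=24/7b +199.336ms=4/7b
7) 1395.349ms=4b +465.116ms=4/3b
8) 1860.465ms=16/3b +465.116ms=4/3b
9) 2325.581ms=20/3b +465.116ms=4/3b
10) 2790.698ms=8b +139.535ms=2/5b
11) 2930.233ms=42/5b +139.535ms=2/5b
12) 3069.767ms=44/5b +139.535ms=2/5b
13) 3209.302ms=46/5b +139.535ms=2/5b
14) 3348.837ms=48/5b +139.535ms=2/5b
15) 3488.372ms=10b +261.628ms=3/4b
16) 3750.0ms=43/4b +87.209ms=1/4b
17) 3837.209ms=11b +348.837ms=1b
Σ=12b of 12 (172bpm 4/4) — PASS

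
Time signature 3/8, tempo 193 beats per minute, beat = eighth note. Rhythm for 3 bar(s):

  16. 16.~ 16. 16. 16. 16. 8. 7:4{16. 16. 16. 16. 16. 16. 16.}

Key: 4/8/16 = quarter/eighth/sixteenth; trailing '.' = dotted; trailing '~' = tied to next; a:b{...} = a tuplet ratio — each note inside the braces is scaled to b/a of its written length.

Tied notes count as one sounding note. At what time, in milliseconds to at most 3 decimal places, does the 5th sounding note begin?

1. 0.0ms @ 0 + 233.161ms (3/4)
2. 233.161ms @ 3/4 + 466.321ms (3/2)
3. 699.482ms @ 9/4 + 233.161ms (3/4)
4. 932.642ms @ 3 + 233.161ms (3/4)
5. 1165.803ms @ 15/4 + 233.161ms (3/4)
6. 1398.964ms @ 9/2 + 466.321ms (3/2)
7. 1865.285ms @ 6 + 133.235ms (3/7)
8. 1998.52ms @ 45/7 + 133.235ms (3/7)
9. 2131.754ms @ 48/7 + 133.235ms (3/7)
10. 2264.989ms @ 51/7 + 133.235ms (3/7)
11. 2398.224ms @ 54/7 + 133.235ms (3/7)
12. 2531.458ms @ 57/7 + 133.235ms (3/7)
13. 2664.693ms @ 60/7 + 133.235ms (3/7)

note 5 onset = 15/4b = 1165.803ms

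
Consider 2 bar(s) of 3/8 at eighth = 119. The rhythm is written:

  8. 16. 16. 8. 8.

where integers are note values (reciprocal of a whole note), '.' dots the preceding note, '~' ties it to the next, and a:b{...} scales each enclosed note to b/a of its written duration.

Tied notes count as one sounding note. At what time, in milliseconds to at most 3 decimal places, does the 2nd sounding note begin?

note 2 onset = 3/2b = 756.303ms

1. 0.0ms @ 0 + 756.303ms (3/2)
2. 756.303ms @ 3/2 + 378.151ms (3/4)
3. 1134.454ms @ 9/4 + 378.151ms (3/4)
4. 1512.605ms @ 3 + 756.303ms (3/2)
5. 2268.908ms @ 9/2 + 756.303ms (3/2)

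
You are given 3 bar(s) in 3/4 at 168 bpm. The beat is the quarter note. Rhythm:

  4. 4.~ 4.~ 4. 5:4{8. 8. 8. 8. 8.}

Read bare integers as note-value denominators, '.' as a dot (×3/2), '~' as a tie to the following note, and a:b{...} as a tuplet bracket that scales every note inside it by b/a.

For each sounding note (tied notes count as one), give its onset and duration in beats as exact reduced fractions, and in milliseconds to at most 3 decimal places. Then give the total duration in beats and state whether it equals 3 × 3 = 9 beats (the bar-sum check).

1) 0.0ms=0b +535.714ms=3/2b
2) 535.714ms=3/2b +1607.143ms=9/2b
3) 2142.857ms=6b +214.286ms=3/5b
4) 2357.143ms=33/5b +214.286ms=3/5b
5) 2571.429ms=36/5b +214.286ms=3/5b
6) 2785.714ms=39/5b +214.286ms=3/5b
7) 3000.0ms=42/5b +214.286ms=3/5b
Σ=9b of 9 (168bpm 3/4) — PASS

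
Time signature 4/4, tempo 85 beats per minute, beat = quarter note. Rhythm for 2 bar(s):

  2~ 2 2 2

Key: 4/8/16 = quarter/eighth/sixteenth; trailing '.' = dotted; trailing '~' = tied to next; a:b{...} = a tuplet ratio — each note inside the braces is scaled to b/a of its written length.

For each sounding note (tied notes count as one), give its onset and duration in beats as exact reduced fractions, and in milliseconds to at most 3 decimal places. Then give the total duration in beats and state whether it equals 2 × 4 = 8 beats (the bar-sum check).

1) 0.0ms=0b +2823.529ms=4b
2) 2823.529ms=4b +1411.765ms=2b
3) 4235.294ms=6b +1411.765ms=2b
Σ=8b of 8 (85bpm 4/4) — PASS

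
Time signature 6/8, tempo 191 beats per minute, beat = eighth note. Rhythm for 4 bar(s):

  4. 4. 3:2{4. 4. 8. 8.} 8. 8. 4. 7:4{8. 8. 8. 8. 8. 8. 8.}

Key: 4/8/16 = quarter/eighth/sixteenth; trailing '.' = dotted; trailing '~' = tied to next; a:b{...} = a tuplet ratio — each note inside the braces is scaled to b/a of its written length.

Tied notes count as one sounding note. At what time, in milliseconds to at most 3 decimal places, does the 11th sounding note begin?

1. 0.0ms @ 0 + 942.408ms (3)
2. 942.408ms @ 3 + 942.408ms (3)
3. 1884.817ms @ 6 + 628.272ms (2)
4. 2513.089ms @ 8 + 628.272ms (2)
5. 3141.361ms @ 10 + 314.136ms (1)
6. 3455.497ms @ 11 + 314.136ms (1)
7. 3769.634ms @ 12 + 471.204ms (3/2)
8. 4240.838ms @ 27/2 + 471.204ms (3/2)
9. 4712.042ms @ 15 + 942.408ms (3)
10. 5654.45ms @ 18 + 269.26ms (6/7)
11. 5923.71ms @ 132/7 + 269.26ms (6/7)
12. 6192.969ms @ 138/7 + 269.26ms (6/7)
13. 6462.229ms @ 144/7 + 269.26ms (6/7)
14. 6731.488ms @ 150/7 + 269.26ms (6/7)
15. 7000.748ms @ 156/7 + 269.26ms (6/7)
16. 7270.007ms @ 162/7 + 269.26ms (6/7)

note 11 onset = 132/7b = 5923.71ms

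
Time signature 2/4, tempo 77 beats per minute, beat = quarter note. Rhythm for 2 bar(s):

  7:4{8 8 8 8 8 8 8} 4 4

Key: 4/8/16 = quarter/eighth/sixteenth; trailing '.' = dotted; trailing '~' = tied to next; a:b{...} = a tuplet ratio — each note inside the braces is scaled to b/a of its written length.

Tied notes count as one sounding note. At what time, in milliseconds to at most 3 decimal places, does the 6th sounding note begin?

note 6 onset = 10/7b = 1113.173ms

1. 0.0ms @ 0 + 222.635ms (2/7)
2. 222.635ms @ 2/7 + 222.635ms (2/7)
3. 445.269ms @ 4/7 + 222.635ms (2/7)
4. 667.904ms @ 6/7 + 222.635ms (2/7)
5. 890.538ms @ 8/7 + 222.635ms (2/7)
6. 1113.173ms @ 10/7 + 222.635ms (2/7)
7. 1335.807ms @ 12/7 + 222.635ms (2/7)
8. 1558.442ms @ 2 + 779.221ms (1)
9. 2337.662ms @ 3 + 779.221ms (1)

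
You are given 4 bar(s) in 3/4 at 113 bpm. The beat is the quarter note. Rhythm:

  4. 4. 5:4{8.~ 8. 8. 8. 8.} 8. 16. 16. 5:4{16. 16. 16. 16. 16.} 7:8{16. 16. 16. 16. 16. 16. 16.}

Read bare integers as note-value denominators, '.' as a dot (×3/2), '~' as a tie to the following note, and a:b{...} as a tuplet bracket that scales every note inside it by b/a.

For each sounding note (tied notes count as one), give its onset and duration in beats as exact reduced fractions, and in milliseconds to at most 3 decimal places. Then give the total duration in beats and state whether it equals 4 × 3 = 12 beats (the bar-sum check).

1) 0.0ms=0b +796.46ms=3/2b
2) 796.46ms=3/2b +796.46ms=3/2b
3) 1592.92ms=3b +637.168ms=6/5b
4) 2230.088ms=21/5b +318.584ms=3/5b
5) 2548.673ms=24/5b +318.584ms=3/5b
6) 2867.257ms=27/5b +318.584ms=3/5b
7) 3185.841ms=6b +398.23ms=3/4b
8) 3584.071ms=27/4b +199.115ms=3/8b
9) 3783.186ms=57/8b +199.115ms=3/8b
10) 3982.301ms=15/2b +159.292ms=3/10b
11) 4141.593ms=39/5b +159.292ms=3/10b
12) 4300.885ms=81/10b +159.292ms=3/10b
13) 4460.177ms=42/5b +159.292ms=3/10b
14) 4619.469ms=87/10b +159.292ms=3/10b
15) 4778.761ms=9b +227.56ms=3/7b
16) 5006.321ms=66/7b +227.56ms=3/7b
17) 5233.881ms=69/7b +227.56ms=3/7b
18) 5461.441ms=72/7b +227.56ms=3/7b
19) 5689.001ms=75/7b +227.56ms=3/7b
20) 5916.561ms=78/7b +227.56ms=3/7b
21) 6144.121ms=81/7b +227.56ms=3/7b
Σ=12b of 12 (113bpm 3/4) — PASS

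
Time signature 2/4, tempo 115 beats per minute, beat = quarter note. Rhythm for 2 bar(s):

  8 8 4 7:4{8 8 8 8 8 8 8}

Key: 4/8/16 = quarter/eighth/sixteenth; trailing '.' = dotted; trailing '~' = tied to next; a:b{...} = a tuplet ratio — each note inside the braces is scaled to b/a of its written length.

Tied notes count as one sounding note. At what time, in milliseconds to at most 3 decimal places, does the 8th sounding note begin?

1. 0.0ms @ 0 + 260.87ms (1/2)
2. 260.87ms @ 1/2 + 260.87ms (1/2)
3. 521.739ms @ 1 + 521.739ms (1)
4. 1043.478ms @ 2 + 149.068ms (2/7)
5. 1192.547ms @ 16/7 + 149.068ms (2/7)
6. 1341.615ms @ 18/7 + 149.068ms (2/7)
7. 1490.683ms @ 20/7 + 149.068ms (2/7)
8. 1639.752ms @ 22/7 + 149.068ms (2/7)
9. 1788.82ms @ 24/7 + 149.068ms (2/7)
10. 1937.888ms @ 26/7 + 149.068ms (2/7)

note 8 onset = 22/7b = 1639.752ms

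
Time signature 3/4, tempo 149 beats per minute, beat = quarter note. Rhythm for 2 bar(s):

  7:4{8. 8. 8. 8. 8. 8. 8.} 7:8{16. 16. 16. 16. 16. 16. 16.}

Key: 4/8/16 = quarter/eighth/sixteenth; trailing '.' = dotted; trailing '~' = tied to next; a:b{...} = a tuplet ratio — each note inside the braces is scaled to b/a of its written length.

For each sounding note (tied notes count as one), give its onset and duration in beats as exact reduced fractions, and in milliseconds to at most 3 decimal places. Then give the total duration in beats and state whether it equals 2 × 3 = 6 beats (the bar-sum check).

1) 0.0ms=0b +172.579ms=3/7b
2) 172.579ms=3/7b +172.579ms=3/7b
3) 345.158ms=6/7b +172.579ms=3/7b
4) 517.737ms=9/7b +172.579ms=3/7b
5) 690.316ms=12/7b +172.579ms=3/7b
6) 862.895ms=15/7b +172.579ms=3/7b
7) 1035.475ms=18/7b +172.579ms=3/7b
8) 1208.054ms=3b +172.579ms=3/7b
9) 1380.633ms=24/7b +172.579ms=3/7b
10) 1553.212ms=27/7b +172.579ms=3/7b
11) 1725.791ms=30/7b +172.579ms=3/7b
12) 1898.37ms=33/7b +172.579ms=3/7b
13) 2070.949ms=36/7b +172.579ms=3/7b
14) 2243.528ms=39/7b +172.579ms=3/7b
Σ=6b of 6 (149bpm 3/4) — PASS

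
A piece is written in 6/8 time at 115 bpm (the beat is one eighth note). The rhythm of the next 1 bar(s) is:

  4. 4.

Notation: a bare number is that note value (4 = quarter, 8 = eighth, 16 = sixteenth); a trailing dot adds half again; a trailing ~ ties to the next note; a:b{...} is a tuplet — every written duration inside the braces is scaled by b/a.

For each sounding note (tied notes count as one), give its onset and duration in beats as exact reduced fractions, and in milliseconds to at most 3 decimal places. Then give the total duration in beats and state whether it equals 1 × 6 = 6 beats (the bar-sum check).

1) 0.0ms=0b +1565.217ms=3b
2) 1565.217ms=3b +1565.217ms=3b
Σ=6b of 6 (115bpm 6/8) — PASS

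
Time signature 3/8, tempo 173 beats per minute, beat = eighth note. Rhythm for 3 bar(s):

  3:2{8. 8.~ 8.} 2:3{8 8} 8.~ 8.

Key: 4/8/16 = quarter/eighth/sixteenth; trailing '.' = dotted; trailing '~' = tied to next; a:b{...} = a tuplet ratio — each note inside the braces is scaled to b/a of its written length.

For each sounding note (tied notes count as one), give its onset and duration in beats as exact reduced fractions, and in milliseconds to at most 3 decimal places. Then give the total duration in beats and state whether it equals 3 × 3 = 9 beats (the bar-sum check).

1) 0.0ms=0b +346.821ms=1b
2) 346.821ms=1b +693.642ms=2b
3) 1040.462ms=3b +520.231ms=3/2b
4) 1560.694ms=9/2b +520.231ms=3/2b
5) 2080.925ms=6b +1040.462ms=3b
Σ=9b of 9 (173bpm 3/8) — PASS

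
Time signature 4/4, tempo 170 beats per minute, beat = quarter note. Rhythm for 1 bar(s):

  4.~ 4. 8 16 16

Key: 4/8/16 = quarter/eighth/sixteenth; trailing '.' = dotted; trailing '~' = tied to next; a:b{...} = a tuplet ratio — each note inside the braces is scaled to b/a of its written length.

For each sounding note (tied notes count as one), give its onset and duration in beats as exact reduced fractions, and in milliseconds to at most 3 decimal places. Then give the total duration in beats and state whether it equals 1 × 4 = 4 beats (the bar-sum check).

1) 0.0ms=0b +1058.824ms=3b
2) 1058.824ms=3b +176.471ms=1/2b
3) 1235.294ms=7/2b +88.235ms=1/4b
4) 1323.529ms=15/4b +88.235ms=1/4b
Σ=4b of 4 (170bpm 4/4) — PASS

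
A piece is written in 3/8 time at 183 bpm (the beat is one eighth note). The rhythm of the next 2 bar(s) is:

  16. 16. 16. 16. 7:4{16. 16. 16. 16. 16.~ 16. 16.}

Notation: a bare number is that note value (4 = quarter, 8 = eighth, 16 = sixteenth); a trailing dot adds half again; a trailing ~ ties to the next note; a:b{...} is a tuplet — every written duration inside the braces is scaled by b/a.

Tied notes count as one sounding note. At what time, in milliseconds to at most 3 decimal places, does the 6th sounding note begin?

note 6 onset = 24/7b = 1124.122ms

1. 0.0ms @ 0 + 245.902ms (3/4)
2. 245.902ms @ 3/4 + 245.902ms (3/4)
3. 491.803ms @ 3/2 + 245.902ms (3/4)
4. 737.705ms @ 9/4 + 245.902ms (3/4)
5. 983.607ms @ 3 + 140.515ms (3/7)
6. 1124.122ms @ 24/7 + 140.515ms (3/7)
7. 1264.637ms @ 27/7 + 140.515ms (3/7)
8. 1405.152ms @ 30/7 + 140.515ms (3/7)
9. 1545.667ms @ 33/7 + 281.03ms (6/7)
10. 1826.698ms @ 39/7 + 140.515ms (3/7)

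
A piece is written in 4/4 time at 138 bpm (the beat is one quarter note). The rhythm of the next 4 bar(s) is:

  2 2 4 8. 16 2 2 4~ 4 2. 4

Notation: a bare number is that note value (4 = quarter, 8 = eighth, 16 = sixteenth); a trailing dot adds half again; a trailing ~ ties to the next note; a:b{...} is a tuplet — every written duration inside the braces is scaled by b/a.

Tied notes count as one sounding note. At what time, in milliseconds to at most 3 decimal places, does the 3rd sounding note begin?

note 3 onset = 4b = 1739.13ms

1. 0.0ms @ 0 + 869.565ms (2)
2. 869.565ms @ 2 + 869.565ms (2)
3. 1739.13ms @ 4 + 434.783ms (1)
4. 2173.913ms @ 5 + 326.087ms (3/4)
5. 2500.0ms @ 23/4 + 108.696ms (1/4)
6. 2608.696ms @ 6 + 869.565ms (2)
7. 3478.261ms @ 8 + 869.565ms (2)
8. 4347.826ms @ 10 + 869.565ms (2)
9. 5217.391ms @ 12 + 1304.348ms (3)
10. 6521.739ms @ 15 + 434.783ms (1)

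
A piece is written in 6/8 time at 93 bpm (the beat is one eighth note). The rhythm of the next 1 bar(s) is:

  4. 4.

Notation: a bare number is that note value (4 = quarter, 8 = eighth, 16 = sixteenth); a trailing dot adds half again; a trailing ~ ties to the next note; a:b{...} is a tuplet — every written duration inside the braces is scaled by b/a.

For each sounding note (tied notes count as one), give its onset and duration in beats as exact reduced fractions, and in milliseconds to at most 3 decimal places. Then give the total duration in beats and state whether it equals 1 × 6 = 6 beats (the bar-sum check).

1) 0.0ms=0b +1935.484ms=3b
2) 1935.484ms=3b +1935.484ms=3b
Σ=6b of 6 (93bpm 6/8) — PASS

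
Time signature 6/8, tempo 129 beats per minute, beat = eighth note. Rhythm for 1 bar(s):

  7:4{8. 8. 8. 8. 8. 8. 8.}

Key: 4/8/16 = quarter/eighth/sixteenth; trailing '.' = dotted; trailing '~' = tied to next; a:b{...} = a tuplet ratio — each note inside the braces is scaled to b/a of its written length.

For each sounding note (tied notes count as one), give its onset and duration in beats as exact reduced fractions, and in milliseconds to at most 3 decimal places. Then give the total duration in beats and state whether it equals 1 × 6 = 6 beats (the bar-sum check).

1) 0.0ms=0b +398.671ms=6/7b
2) 398.671ms=6/7b +398.671ms=6/7b
3) 797.342ms=12/7b +398.671ms=6/7b
4) 1196.013ms=18/7b +398.671ms=6/7b
5) 1594.684ms=24/7b +398.671ms=6/7b
6) 1993.355ms=30/7b +398.671ms=6/7b
7) 2392.027ms=36/7b +398.671ms=6/7b
Σ=6b of 6 (129bpm 6/8) — PASS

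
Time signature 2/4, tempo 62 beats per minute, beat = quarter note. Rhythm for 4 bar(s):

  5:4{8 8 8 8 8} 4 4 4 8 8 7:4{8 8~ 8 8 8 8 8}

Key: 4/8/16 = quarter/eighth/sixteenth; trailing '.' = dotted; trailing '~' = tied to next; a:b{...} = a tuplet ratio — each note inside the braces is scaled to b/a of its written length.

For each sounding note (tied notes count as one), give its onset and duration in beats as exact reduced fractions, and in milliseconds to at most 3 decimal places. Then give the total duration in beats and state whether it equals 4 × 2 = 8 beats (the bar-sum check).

1) 0.0ms=0b +387.097ms=2/5b
2) 387.097ms=2/5b +387.097ms=2/5b
3) 774.194ms=4/5b +387.097ms=2/5b
4) 1161.29ms=6/5b +387.097ms=2/5b
5) 1548.387ms=8/5b +387.097ms=2/5b
6) 1935.484ms=2b +967.742ms=1b
7) 2903.226ms=3b +967.742ms=1b
8) 3870.968ms=4b +967.742ms=1b
9) 4838.71ms=5b +483.871ms=1/2b
10) 5322.581ms=11/2b +483.871ms=1/2b
11) 5806.452ms=6b +276.498ms=2/7b
12) 6082.949ms=44/7b +552.995ms=4/7b
13) 6635.945ms=48/7b +276.498ms=2/7b
14) 6912.442ms=50/7b +276.498ms=2/7b
15) 7188.94ms=52/7b +276.498ms=2/7b
16) 7465.438ms=54/7b +276.498ms=2/7b
Σ=8b of 8 (62bpm 2/4) — PASS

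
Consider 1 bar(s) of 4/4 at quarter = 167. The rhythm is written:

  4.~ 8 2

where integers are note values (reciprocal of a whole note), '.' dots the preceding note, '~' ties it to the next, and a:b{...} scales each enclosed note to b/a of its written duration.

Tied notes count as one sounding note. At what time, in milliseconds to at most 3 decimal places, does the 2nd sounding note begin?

note 2 onset = 2b = 718.563ms

1. 0.0ms @ 0 + 718.563ms (2)
2. 718.563ms @ 2 + 718.563ms (2)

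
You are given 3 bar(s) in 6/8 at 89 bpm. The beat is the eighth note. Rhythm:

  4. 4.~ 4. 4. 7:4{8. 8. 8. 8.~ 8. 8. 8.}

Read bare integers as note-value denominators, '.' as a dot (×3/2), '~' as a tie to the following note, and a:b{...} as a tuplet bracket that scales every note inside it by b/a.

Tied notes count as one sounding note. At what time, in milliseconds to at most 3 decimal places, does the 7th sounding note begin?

1. 0.0ms @ 0 + 2022.472ms (3)
2. 2022.472ms @ 3 + 4044.944ms (6)
3. 6067.416ms @ 9 + 2022.472ms (3)
4. 8089.888ms @ 12 + 577.849ms (6/7)
5. 8667.737ms @ 90/7 + 577.849ms (6/7)
6. 9245.586ms @ 96/7 + 577.849ms (6/7)
7. 9823.435ms @ 102/7 + 1155.698ms (12/7)
8. 10979.133ms @ 114/7 + 577.849ms (6/7)
9. 11556.982ms @ 120/7 + 577.849ms (6/7)

note 7 onset = 102/7b = 9823.435ms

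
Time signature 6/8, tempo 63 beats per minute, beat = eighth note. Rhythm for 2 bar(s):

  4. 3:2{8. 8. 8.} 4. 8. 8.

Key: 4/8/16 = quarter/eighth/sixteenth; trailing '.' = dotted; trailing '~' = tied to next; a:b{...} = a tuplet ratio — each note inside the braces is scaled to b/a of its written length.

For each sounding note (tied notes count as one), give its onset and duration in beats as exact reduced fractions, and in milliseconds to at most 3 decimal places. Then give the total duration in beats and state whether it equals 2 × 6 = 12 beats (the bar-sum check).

1) 0.0ms=0b +2857.143ms=3b
2) 2857.143ms=3b +952.381ms=1b
3) 3809.524ms=4b +952.381ms=1b
4) 4761.905ms=5b +952.381ms=1b
5) 5714.286ms=6b +2857.143ms=3b
6) 8571.429ms=9b +1428.571ms=3/2b
7) 10000.0ms=21/2b +1428.571ms=3/2b
Σ=12b of 12 (63bpm 6/8) — PASS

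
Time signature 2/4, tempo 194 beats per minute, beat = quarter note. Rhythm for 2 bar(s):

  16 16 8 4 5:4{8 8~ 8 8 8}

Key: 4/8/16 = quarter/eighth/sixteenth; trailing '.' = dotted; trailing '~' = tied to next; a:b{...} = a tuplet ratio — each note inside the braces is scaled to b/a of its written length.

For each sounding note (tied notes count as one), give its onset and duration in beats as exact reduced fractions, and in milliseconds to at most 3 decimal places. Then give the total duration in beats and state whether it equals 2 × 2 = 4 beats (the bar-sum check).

1) 0.0ms=0b +77.32ms=1/4b
2) 77.32ms=1/4b +77.32ms=1/4b
3) 154.639ms=1/2b +154.639ms=1/2b
4) 309.278ms=1b +309.278ms=1b
5) 618.557ms=2b +123.711ms=2/5b
6) 742.268ms=12/5b +247.423ms=4/5b
7) 989.691ms=16/5b +123.711ms=2/5b
8) 1113.402ms=18/5b +123.711ms=2/5b
Σ=4b of 4 (194bpm 2/4) — PASS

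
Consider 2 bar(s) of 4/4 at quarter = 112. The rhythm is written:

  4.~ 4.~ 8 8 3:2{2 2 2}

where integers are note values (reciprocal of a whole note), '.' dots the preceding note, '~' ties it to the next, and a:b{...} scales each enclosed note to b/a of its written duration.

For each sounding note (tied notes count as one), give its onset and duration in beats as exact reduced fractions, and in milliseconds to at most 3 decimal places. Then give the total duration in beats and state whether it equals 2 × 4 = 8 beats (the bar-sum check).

1) 0.0ms=0b +1875.0ms=7/2b
2) 1875.0ms=7/2b +267.857ms=1/2b
3) 2142.857ms=4b +714.286ms=4/3b
4) 2857.143ms=16/3b +714.286ms=4/3b
5) 3571.429ms=20/3b +714.286ms=4/3b
Σ=8b of 8 (112bpm 4/4) — PASS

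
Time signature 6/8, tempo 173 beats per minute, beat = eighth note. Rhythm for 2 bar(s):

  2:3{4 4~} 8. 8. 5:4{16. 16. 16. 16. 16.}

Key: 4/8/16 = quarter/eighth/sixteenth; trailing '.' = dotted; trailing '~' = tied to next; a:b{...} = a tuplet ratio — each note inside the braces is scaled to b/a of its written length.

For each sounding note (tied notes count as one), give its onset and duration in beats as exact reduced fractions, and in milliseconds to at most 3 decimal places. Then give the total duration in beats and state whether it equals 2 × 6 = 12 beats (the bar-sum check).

1) 0.0ms=0b +1040.462ms=3b
2) 1040.462ms=3b +1560.694ms=9/2b
3) 2601.156ms=15/2b +520.231ms=3/2b
4) 3121.387ms=9b +208.092ms=3/5b
5) 3329.48ms=48/5b +208.092ms=3/5b
6) 3537.572ms=51/5b +208.092ms=3/5b
7) 3745.665ms=54/5b +208.092ms=3/5b
8) 3953.757ms=57/5b +208.092ms=3/5b
Σ=12b of 12 (173bpm 6/8) — PASS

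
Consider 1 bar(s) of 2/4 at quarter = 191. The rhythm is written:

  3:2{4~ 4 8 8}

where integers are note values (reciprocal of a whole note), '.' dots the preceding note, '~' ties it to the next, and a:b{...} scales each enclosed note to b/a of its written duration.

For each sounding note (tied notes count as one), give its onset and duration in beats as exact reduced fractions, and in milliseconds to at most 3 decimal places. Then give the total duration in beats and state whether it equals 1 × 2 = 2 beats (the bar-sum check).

1) 0.0ms=0b +418.848ms=4/3b
2) 418.848ms=4/3b +104.712ms=1/3b
3) 523.56ms=5/3b +104.712ms=1/3b
Σ=2b of 2 (191bpm 2/4) — PASS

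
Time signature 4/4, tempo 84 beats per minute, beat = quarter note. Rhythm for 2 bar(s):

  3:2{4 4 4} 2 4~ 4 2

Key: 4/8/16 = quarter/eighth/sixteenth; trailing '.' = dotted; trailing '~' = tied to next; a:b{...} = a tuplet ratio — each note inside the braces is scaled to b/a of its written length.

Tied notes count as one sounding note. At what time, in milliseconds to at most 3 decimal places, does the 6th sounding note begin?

1. 0.0ms @ 0 + 476.19ms (2/3)
2. 476.19ms @ 2/3 + 476.19ms (2/3)
3. 952.381ms @ 4/3 + 476.19ms (2/3)
4. 1428.571ms @ 2 + 1428.571ms (2)
5. 2857.143ms @ 4 + 1428.571ms (2)
6. 4285.714ms @ 6 + 1428.571ms (2)

note 6 onset = 6b = 4285.714ms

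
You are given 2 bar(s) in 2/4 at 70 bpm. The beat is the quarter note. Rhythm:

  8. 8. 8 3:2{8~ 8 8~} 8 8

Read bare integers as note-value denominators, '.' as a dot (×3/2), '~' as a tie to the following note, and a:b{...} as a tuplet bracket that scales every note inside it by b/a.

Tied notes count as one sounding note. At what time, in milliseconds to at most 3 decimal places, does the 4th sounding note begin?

1. 0.0ms @ 0 + 642.857ms (3/4)
2. 642.857ms @ 3/4 + 642.857ms (3/4)
3. 1285.714ms @ 3/2 + 428.571ms (1/2)
4. 1714.286ms @ 2 + 571.429ms (2/3)
5. 2285.714ms @ 8/3 + 714.286ms (5/6)
6. 3000.0ms @ 7/2 + 428.571ms (1/2)

note 4 onset = 2b = 1714.286ms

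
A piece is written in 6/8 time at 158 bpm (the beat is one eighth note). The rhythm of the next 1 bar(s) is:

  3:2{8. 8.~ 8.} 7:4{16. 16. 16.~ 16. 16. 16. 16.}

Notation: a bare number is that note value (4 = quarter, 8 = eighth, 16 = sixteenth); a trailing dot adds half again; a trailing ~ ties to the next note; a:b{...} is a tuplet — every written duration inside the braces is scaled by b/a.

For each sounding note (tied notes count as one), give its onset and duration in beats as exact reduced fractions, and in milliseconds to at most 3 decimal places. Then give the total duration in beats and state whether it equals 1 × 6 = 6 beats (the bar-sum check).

1) 0.0ms=0b +379.747ms=1b
2) 379.747ms=1b +759.494ms=2b
3) 1139.241ms=3b +162.749ms=3/7b
4) 1301.989ms=24/7b +162.749ms=3/7b
5) 1464.738ms=27/7b +325.497ms=6/7b
6) 1790.235ms=33/7b +162.749ms=3/7b
7) 1952.984ms=36/7b +162.749ms=3/7b
8) 2115.732ms=39/7b +162.749ms=3/7b
Σ=6b of 6 (158bpm 6/8) — PASS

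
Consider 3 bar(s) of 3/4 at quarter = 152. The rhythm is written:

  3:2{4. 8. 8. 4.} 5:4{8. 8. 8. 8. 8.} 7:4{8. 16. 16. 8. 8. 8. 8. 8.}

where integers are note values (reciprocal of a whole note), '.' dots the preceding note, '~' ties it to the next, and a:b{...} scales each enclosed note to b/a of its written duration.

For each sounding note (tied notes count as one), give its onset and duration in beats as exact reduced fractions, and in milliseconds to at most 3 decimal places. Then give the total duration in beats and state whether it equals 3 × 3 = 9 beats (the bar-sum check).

1) 0.0ms=0b +394.737ms=1b
2) 394.737ms=1b +197.368ms=1/2b
3) 592.105ms=3/2b +197.368ms=1/2b
4) 789.474ms=2b +394.737ms=1b
5) 1184.211ms=3b +236.842ms=3/5b
6) 1421.053ms=18/5b +236.842ms=3/5b
7) 1657.895ms=21/5b +236.842ms=3/5b
8) 1894.737ms=24/5b +236.842ms=3/5b
9) 2131.579ms=27/5b +236.842ms=3/5b
10) 2368.421ms=6b +169.173ms=3/7b
11) 2537.594ms=45/7b +84.586ms=3/14b
12) 2622.18ms=93/14b +84.586ms=3/14b
13) 2706.767ms=48/7b +169.173ms=3/7b
14) 2875.94ms=51/7b +169.173ms=3/7b
15) 3045.113ms=54/7b +169.173ms=3/7b
16) 3214.286ms=57/7b +169.173ms=3/7b
17) 3383.459ms=60/7b +169.173ms=3/7b
Σ=9b of 9 (152bpm 3/4) — PASS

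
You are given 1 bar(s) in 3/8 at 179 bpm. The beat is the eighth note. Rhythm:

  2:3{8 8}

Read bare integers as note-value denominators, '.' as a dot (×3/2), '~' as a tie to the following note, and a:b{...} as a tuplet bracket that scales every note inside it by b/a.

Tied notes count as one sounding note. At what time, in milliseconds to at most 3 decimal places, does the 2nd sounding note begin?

note 2 onset = 3/2b = 502.793ms

1. 0.0ms @ 0 + 502.793ms (3/2)
2. 502.793ms @ 3/2 + 502.793ms (3/2)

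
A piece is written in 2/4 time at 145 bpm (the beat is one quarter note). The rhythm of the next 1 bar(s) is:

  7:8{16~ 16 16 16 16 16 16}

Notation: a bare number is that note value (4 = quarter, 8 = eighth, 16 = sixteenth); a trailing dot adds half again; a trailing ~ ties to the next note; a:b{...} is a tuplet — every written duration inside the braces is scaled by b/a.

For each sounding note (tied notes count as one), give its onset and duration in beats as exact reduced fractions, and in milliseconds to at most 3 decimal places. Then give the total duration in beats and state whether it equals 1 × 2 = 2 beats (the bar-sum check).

1) 0.0ms=0b +236.453ms=4/7b
2) 236.453ms=4/7b +118.227ms=2/7b
3) 354.68ms=6/7b +118.227ms=2/7b
4) 472.906ms=8/7b +118.227ms=2/7b
5) 591.133ms=10/7b +118.227ms=2/7b
6) 709.36ms=12/7b +118.227ms=2/7b
Σ=2b of 2 (145bpm 2/4) — PASS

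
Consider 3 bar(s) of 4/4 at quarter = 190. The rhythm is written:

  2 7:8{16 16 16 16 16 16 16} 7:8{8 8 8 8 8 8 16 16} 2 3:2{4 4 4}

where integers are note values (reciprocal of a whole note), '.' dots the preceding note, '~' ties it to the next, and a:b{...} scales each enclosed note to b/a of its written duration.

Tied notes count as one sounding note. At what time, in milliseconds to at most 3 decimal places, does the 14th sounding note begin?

1. 0.0ms @ 0 + 631.579ms (2)
2. 631.579ms @ 2 + 90.226ms (2/7)
3. 721.805ms @ 16/7 + 90.226ms (2/7)
4. 812.03ms @ 18/7 + 90.226ms (2/7)
5. 902.256ms @ 20/7 + 90.226ms (2/7)
6. 992.481ms @ 22/7 + 90.226ms (2/7)
7. 1082.707ms @ 24/7 + 90.226ms (2/7)
8. 1172.932ms @ 26/7 + 90.226ms (2/7)
9. 1263.158ms @ 4 + 180.451ms (4/7)
10. 1443.609ms @ 32/7 + 180.451ms (4/7)
11. 1624.06ms @ 36/7 + 180.451ms (4/7)
12. 1804.511ms @ 40/7 + 180.451ms (4/7)
13. 1984.962ms @ 44/7 + 180.451ms (4/7)
14. 2165.414ms @ 48/7 + 180.451ms (4/7)
15. 2345.865ms @ 52/7 + 90.226ms (2/7)
16. 2436.09ms @ 54/7 + 90.226ms (2/7)
17. 2526.316ms @ 8 + 631.579ms (2)
18. 3157.895ms @ 10 + 210.526ms (2/3)
19. 3368.421ms @ 32/3 + 210.526ms (2/3)
20. 3578.947ms @ 34/3 + 210.526ms (2/3)

note 14 onset = 48/7b = 2165.414ms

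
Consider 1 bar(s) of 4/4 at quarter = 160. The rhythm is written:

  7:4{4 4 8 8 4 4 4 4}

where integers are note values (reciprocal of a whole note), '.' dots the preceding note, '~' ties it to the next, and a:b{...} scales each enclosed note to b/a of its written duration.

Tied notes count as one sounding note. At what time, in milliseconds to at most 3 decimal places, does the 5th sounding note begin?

1. 0.0ms @ 0 + 214.286ms (4/7)
2. 214.286ms @ 4/7 + 214.286ms (4/7)
3. 428.571ms @ 8/7 + 107.143ms (2/7)
4. 535.714ms @ 10/7 + 107.143ms (2/7)
5. 642.857ms @ 12/7 + 214.286ms (4/7)
6. 857.143ms @ 16/7 + 214.286ms (4/7)
7. 1071.429ms @ 20/7 + 214.286ms (4/7)
8. 1285.714ms @ 24/7 + 214.286ms (4/7)

note 5 onset = 12/7b = 642.857ms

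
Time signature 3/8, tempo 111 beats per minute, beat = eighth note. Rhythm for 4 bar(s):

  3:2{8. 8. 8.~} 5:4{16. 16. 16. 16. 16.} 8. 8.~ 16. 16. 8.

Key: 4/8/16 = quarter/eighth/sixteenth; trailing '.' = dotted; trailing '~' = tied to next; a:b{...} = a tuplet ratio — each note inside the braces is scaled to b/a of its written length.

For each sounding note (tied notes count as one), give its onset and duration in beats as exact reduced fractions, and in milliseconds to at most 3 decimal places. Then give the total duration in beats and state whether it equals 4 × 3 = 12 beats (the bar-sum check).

1) 0.0ms=0b +540.541ms=1b
2) 540.541ms=1b +540.541ms=1b
3) 1081.081ms=2b +864.865ms=8/5b
4) 1945.946ms=18/5b +324.324ms=3/5b
5) 2270.27ms=21/5b +324.324ms=3/5b
6) 2594.595ms=24/5b +324.324ms=3/5b
7) 2918.919ms=27/5b +324.324ms=3/5b
8) 3243.243ms=6b +810.811ms=3/2b
9) 4054.054ms=15/2b +1216.216ms=9/4b
10) 5270.27ms=39/4b +405.405ms=3/4b
11) 5675.676ms=21/2b +810.811ms=3/2b
Σ=12b of 12 (111bpm 3/8) — PASS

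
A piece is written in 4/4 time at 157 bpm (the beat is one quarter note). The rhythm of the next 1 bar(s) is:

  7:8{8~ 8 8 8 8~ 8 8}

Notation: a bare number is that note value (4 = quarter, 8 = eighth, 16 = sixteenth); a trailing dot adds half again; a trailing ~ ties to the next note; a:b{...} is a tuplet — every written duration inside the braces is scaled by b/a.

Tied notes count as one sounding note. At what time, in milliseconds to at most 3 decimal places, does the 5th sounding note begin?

note 5 onset = 24/7b = 1310.282ms

1. 0.0ms @ 0 + 436.761ms (8/7)
2. 436.761ms @ 8/7 + 218.38ms (4/7)
3. 655.141ms @ 12/7 + 218.38ms (4/7)
4. 873.521ms @ 16/7 + 436.761ms (8/7)
5. 1310.282ms @ 24/7 + 218.38ms (4/7)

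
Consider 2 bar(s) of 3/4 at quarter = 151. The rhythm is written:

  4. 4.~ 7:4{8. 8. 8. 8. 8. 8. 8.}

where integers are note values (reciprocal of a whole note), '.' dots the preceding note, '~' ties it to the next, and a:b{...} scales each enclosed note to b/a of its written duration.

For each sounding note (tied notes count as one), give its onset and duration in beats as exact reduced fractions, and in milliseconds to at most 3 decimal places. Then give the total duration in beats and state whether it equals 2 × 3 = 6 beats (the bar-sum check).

1) 0.0ms=0b +596.026ms=3/2b
2) 596.026ms=3/2b +766.32ms=27/14b
3) 1362.346ms=24/7b +170.293ms=3/7b
4) 1532.64ms=27/7b +170.293ms=3/7b
5) 1702.933ms=30/7b +170.293ms=3/7b
6) 1873.226ms=33/7b +170.293ms=3/7b
7) 2043.519ms=36/7b +170.293ms=3/7b
8) 2213.813ms=39/7b +170.293ms=3/7b
Σ=6b of 6 (151bpm 3/4) — PASS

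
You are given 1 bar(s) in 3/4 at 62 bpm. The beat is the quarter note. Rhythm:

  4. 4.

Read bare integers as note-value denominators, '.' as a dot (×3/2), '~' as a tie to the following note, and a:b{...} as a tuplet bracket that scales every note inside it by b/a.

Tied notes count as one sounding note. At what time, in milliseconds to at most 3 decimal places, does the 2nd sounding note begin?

note 2 onset = 3/2b = 1451.613ms

1. 0.0ms @ 0 + 1451.613ms (3/2)
2. 1451.613ms @ 3/2 + 1451.613ms (3/2)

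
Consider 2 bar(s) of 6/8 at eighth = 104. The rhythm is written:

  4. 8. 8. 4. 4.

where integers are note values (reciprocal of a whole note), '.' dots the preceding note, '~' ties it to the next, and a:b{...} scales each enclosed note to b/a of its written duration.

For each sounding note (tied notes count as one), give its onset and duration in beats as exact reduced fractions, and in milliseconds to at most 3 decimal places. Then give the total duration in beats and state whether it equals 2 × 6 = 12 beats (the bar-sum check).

1) 0.0ms=0b +1730.769ms=3b
2) 1730.769ms=3b +865.385ms=3/2b
3) 2596.154ms=9/2b +865.385ms=3/2b
4) 3461.538ms=6b +1730.769ms=3b
5) 5192.308ms=9b +1730.769ms=3b
Σ=12b of 12 (104bpm 6/8) — PASS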